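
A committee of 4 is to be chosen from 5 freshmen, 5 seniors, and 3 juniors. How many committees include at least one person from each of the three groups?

375

With no constraint there are C(13,4) = 715 possible selections.
Subtract selections that omit an entire group: no freshmen → C(8,4) = 70; no seniors → C(8,4) = 70; no juniors → C(10,4) = 210.
Add back selections omitting two groups (i.e. drawn from a single group): C(5,4) + C(5,4) + C(3,4) = 10.
By inclusion–exclusion: 715 − 350 + 10 = 375.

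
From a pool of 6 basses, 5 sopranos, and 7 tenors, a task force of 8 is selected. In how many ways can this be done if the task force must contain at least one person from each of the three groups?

41811

With no constraint there are C(18,8) = 43758 possible selections.
Subtract selections that omit an entire group: no basses → C(12,8) = 495; no sopranos → C(13,8) = 1287; no tenors → C(11,8) = 165.
Add back selections omitting two groups (i.e. drawn from a single group): C(6,8) + C(5,8) + C(7,8) = 0.
By inclusion–exclusion: 43758 − 1947 + 0 = 41811.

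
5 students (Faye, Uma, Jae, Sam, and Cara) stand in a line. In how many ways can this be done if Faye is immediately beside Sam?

48

Treat {Faye, Sam} as a single unit. There are 4 units to order, and the pair itself can be ordered 2 ways.
That gives 2 × 4! = 2 × 24 = 48.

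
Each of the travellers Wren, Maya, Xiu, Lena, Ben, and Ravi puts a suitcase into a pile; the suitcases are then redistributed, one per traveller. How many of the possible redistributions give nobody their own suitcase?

Let Aᵢ be the assignments in which traveller i gets their own suitcase. We want the size of the complement of A₁∪…∪A_6.
By inclusion–exclusion this is Σ_{j=0}^{6} (−1)^j C(6,j)·(6−j)!.
Computing: 720 − 720 + 360 − 120 + 30 − 6 + 1 = 265.

265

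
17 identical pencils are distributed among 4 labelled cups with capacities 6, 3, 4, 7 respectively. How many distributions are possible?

20

Ignoring the caps, the number of non-negative solutions to x_1+…+x_4 = 17 is C(20,3) = 1140.
Subtract solutions that violate a single cap (substitute x_i' = x_i − (cap_i+1)): x_1 ≥ 7 gives C(13,3) = 286; x_2 ≥ 4 gives C(16,3) = 560; x_3 ≥ 5 gives C(15,3) = 455; x_4 ≥ 8 gives C(12,3) = 220. Together 1521.
Add back pairs where two caps are both exceeded: 84 + 56 + 10 + 165 + 56 + 35 = 406.
Subtract triples: 4 + 0 + 0 + 1 = 5.
By inclusion–exclusion the count is 1140 − 1521 + 406 − 5 = 20.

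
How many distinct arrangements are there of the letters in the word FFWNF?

The 5 letters of FFWNF have repeats: F appearing 3 times.
The number of distinct arrangements is 5!/(3!) = 120/6 = 20.

20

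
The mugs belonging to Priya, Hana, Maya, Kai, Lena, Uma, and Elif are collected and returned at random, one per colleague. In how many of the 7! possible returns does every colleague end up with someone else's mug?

Count assignments avoiding every fixed point. For any j of the 7 colleagues fixed to their own mug, the other 7−j can be arranged in (7−j)! ways.
By inclusion–exclusion this is Σ_{j=0}^{7} (−1)^j C(7,j)·(7−j)!.
Computing: 5040 − 5040 + 2520 − 840 + 210 − 42 + 7 − 1 = 1854.

1854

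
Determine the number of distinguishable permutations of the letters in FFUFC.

Letter multiplicities in FFUFC: C×1, F×3, U×1.
Dividing 5! = 120 by 3! = 6 for the repeated letters gives 20.

20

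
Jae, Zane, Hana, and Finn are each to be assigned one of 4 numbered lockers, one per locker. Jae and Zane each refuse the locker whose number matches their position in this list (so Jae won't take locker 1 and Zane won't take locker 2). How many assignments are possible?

14

Let Aᵢ (for i ∈ {1, 2}) be the placements that put person i in their forbidden locker. Any j of these fix j positions, leaving (4−j)! ways to fill the rest, and there are C(2,j) ways to pick which j.
By inclusion–exclusion, the number of valid placements is Σ_{j=0}^{2} (−1)^j C(2,j)·(4−j)!.
Computing: 24 − 12 + 2 = 14.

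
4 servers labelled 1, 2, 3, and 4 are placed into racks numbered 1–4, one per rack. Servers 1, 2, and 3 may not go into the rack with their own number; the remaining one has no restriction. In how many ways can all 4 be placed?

11

Let Aᵢ (for i ∈ {1, 2, 3}) be the placements that put server i in its forbidden rack. Any j of these fix j positions, leaving (4−j)! ways to fill the rest, and there are C(3,j) ways to pick which j.
By inclusion–exclusion, the number of valid placements is Σ_{j=0}^{3} (−1)^j C(3,j)·(4−j)!.
Computing: 24 − 18 + 6 − 1 = 11.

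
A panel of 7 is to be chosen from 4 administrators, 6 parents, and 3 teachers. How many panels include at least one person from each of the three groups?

1559

Total 7-person selections from all 13: C(13,7) = 1716.
Selections missing a whole group: no administrators → C(9,7) = 36; no parents → C(7,7) = 1; no teachers → C(10,7) = 120.
Add back selections omitting two groups (i.e. drawn from a single group): C(4,7) + C(6,7) + C(3,7) = 0.
By inclusion–exclusion: 1716 − 157 + 0 = 1559.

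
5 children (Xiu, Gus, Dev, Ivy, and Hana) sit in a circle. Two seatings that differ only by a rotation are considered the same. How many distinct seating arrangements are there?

Seat Xiu anywhere (absorbing the rotational symmetry), then permute the other 4: (4)! = 24.

24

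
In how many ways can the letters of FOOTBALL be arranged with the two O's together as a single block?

Treat the 2 copies of O as a single block. The multiset to arrange is then {OO, A, B, F, L, L, T}, 7 items in all.
That gives (7)!/(2!) = 2520 arrangements.

2520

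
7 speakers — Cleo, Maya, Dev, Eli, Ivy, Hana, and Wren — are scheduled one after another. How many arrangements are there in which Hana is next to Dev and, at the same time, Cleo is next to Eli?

480

Treat {Hana,Dev} as one block (2 orders) and {Cleo,Eli} as another (2 orders).
That leaves 5 units to arrange: 2 × 2 × 5! = 4 × 120 = 480.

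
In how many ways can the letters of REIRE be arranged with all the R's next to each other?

12

Treat the 2 copies of R as a single block. The multiset to arrange is then {RR, E, E, I}, 4 items in all.
That gives (4)!/(2!) = 12 arrangements.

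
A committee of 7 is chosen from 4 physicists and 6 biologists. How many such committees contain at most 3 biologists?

20

Split by how many biologists are chosen (0 through 3).
Sum: C(6,0)·C(4,7) + C(6,1)·C(4,6) + C(6,2)·C(4,5) + C(6,3)·C(4,4) = 0 + 0 + 0 + 20 = 20.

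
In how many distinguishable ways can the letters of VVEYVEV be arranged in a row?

Letter multiplicities in VVEYVEV: E×2, V×4, Y×1.
So there are 7! / (4!·2!) = 105 distinguishable arrangements.

105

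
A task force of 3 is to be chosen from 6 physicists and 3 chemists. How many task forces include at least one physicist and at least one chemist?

With no constraint there are C(9,3) = 84 possible selections.
Subtract selections that omit an entire group: no physicists → C(3,3) = 1; no chemists → C(6,3) = 20.
Both groups omitted at once is impossible, so 84 − 21 = 63.

63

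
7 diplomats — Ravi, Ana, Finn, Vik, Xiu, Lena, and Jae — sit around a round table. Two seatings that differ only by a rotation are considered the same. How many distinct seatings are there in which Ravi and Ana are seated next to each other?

Glue Ravi and Ana into a block (2 internal orders). Seating 6 units around a circle gives (5)! arrangements.
So 2 × (5)! = 2 × 120 = 240.

240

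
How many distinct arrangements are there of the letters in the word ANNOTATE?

Letter multiplicities in ANNOTATE: A×2, E×1, N×2, O×1, T×2.
Dividing 8! = 40320 by 2!·2!·2! = 8 for the repeated letters gives 5040.

5040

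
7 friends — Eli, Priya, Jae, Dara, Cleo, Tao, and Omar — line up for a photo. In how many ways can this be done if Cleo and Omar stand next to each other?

Place the 5 others and the Cleo-Omar pair as 6 objects in a line; the pair has 2 internal arrangements.
So the count is 2·(6)! = 1440.

1440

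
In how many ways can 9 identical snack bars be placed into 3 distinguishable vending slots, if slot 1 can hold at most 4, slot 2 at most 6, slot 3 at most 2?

By stars and bars, unrestricted non-negative solutions to x_1+…+x_3 = 9 number C(9+2,2) = 55.
Subtract solutions that violate a single cap (substitute x_i' = x_i − (cap_i+1)): x_1 ≥ 5 gives C(6,2) = 15; x_2 ≥ 7 gives C(4,2) = 6; x_3 ≥ 3 gives C(8,2) = 28. Together 49.
Add back pairs where two caps are both exceeded: 0 + 3 + 0 = 3.
By inclusion–exclusion the count is 55 − 49 + 3 = 9.

9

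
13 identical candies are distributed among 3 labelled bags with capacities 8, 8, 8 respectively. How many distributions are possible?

Ignoring the caps, the number of non-negative solutions to x_1+…+x_3 = 13 is C(15,2) = 105.
Subtract solutions that violate a single cap (substitute x_i' = x_i − (cap_i+1)): x_1 ≥ 9 gives C(6,2) = 15; x_2 ≥ 9 gives C(6,2) = 15; x_3 ≥ 9 gives C(6,2) = 15. Together 45.
No two caps can be exceeded simultaneously, so the pair terms are all 0.
By inclusion–exclusion the count is 105 − 45 + 0 = 60.

60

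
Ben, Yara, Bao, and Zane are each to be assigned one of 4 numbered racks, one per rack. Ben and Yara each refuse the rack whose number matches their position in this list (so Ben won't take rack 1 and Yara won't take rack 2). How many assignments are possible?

14

Let Aᵢ (for i ∈ {1, 2}) be the placements that put person i in their forbidden rack. Any j of these fix j positions, leaving (4−j)! ways to fill the rest, and there are C(2,j) ways to pick which j.
By inclusion–exclusion, the number of valid placements is Σ_{j=0}^{2} (−1)^j C(2,j)·(4−j)!.
Computing: 24 − 12 + 2 = 14.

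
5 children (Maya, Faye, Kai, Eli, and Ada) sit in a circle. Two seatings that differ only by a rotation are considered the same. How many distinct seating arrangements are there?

24

Around a circle, 5 distinct people have 5!/5 = (4)! = 24 rotationally distinct seatings.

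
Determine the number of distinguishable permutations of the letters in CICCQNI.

The 7 letters of CICCQNI have repeats: C appearing 3 times and I appearing twice.
The number of distinct arrangements is 7!/(3!·2!) = 5040/12 = 420.

420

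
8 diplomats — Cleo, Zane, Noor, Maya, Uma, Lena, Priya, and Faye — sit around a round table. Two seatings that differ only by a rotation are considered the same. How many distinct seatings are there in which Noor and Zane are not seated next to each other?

3600

All circular seatings of 8 people number (7)! = 5040.
Those with Noor next to Zane: fuse the pair into one unit and seat 7 units around a circle — 2·(6)! = 1440.
Subtracting, 5040 − 1440 = 3600.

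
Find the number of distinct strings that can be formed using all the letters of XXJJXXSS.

Letter multiplicities in XXJJXXSS: J×2, S×2, X×4.
The number of distinct arrangements is 8!/(4!·2!·2!) = 40320/96 = 420.

420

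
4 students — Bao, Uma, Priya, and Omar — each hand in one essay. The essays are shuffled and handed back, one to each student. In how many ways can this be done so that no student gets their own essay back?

This is the derangement count D_4: permutations of 4 items with no fixed point.
By inclusion–exclusion this is Σ_{j=0}^{4} (−1)^j C(4,j)·(4−j)!.
Computing: 24 − 24 + 12 − 4 + 1 = 9.

9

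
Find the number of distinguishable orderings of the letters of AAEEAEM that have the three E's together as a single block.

Treat the 3 copies of E as a single block. The multiset to arrange is then {EEE, A, A, A, M}, 5 items in all.
That gives (5)!/(3!) = 20 arrangements.

20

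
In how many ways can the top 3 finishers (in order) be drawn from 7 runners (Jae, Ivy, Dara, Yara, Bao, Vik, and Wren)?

210

This is an ordered selection of 3 from 7: P(7,3).
That gives 7 × 6 × 5 = 210.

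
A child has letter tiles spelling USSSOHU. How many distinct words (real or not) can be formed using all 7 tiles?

420

USSSOHU has 7 letters with S appearing 3 times and U appearing twice.
The number of distinct arrangements is 7!/(3!·2!) = 5040/12 = 420.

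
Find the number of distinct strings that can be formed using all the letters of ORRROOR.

35

The 7 letters of ORRROOR have repeats: O appearing 3 times and R appearing 4 times.
The number of distinct arrangements is 7!/(4!·3!) = 5040/144 = 35.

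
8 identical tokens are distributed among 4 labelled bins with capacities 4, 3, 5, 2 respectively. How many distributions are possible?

Ignoring the caps, the number of non-negative solutions to x_1+…+x_4 = 8 is C(11,3) = 165.
Subtract solutions that violate a single cap (substitute x_i' = x_i − (cap_i+1)): x_1 ≥ 5 gives C(6,3) = 20; x_2 ≥ 4 gives C(7,3) = 35; x_3 ≥ 6 gives C(5,3) = 10; x_4 ≥ 3 gives C(8,3) = 56. Together 121.
Add back pairs where two caps are both exceeded: 0 + 0 + 1 + 0 + 4 + 0 = 5.
By inclusion–exclusion the count is 165 − 121 + 5 = 49.

49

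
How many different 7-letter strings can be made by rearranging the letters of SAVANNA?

Letter multiplicities in SAVANNA: A×3, N×2, S×1, V×1.
So there are 7! / (3!·2!) = 420 distinguishable arrangements.

420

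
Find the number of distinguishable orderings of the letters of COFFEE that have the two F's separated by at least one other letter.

120

There are 6!/(2!·2!) = 180 arrangements of COFFEE in total.
Arrangements with the F's together: treat FF as one letter, giving (5)!/(2!) = 60.
Hence 180 − 60 = 120.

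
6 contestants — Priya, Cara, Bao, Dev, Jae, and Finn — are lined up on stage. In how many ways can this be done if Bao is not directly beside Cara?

Of the 6! = 720 arrangements, those with Bao and Cara adjacent number 2 × 5! = 240 (treat the pair as a block with 2 internal orders).
Complementary counting: 720 − 240 = 480.

480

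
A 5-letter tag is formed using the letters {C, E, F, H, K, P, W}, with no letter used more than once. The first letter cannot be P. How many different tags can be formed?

2160

The first letter has 7−1 = 6 choices (anything except P).
The remaining 4 letters are filled from the other 6 symbols without repetition: 6 × 5 × 4 × 3 = 360.
Total: 6 × 360 = 2160.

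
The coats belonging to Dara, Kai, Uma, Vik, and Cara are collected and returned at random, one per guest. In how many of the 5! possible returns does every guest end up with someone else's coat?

Let Aᵢ be the assignments in which guest i gets their own coat. We want the size of the complement of A₁∪…∪A_5.
By inclusion–exclusion this is Σ_{j=0}^{5} (−1)^j C(5,j)·(5−j)!.
Computing: 120 − 120 + 60 − 20 + 5 − 1 = 44.

44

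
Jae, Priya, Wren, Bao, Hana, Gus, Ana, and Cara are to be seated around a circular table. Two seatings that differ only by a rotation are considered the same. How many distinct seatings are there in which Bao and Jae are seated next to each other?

1440

Glue Bao and Jae into a block (2 internal orders). Seating 7 units around a circle gives (6)! arrangements.
So 2 × (6)! = 2 × 720 = 1440.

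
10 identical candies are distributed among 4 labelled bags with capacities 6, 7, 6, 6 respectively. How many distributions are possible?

Ignoring the caps, the number of non-negative solutions to x_1+…+x_4 = 10 is C(13,3) = 286.
Subtract solutions that violate a single cap (substitute x_i' = x_i − (cap_i+1)): x_1 ≥ 7 gives C(6,3) = 20; x_2 ≥ 8 gives C(5,3) = 10; x_3 ≥ 7 gives C(6,3) = 20; x_4 ≥ 7 gives C(6,3) = 20. Together 70.
No two caps can be exceeded simultaneously, so the pair terms are all 0.
By inclusion–exclusion the count is 286 − 70 + 0 = 216.

216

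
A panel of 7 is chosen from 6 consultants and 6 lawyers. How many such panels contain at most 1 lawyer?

Split by how many lawyers are chosen (0 through 1).
Sum: C(6,0)·C(6,7) + C(6,1)·C(6,6) = 0 + 6 = 6.

6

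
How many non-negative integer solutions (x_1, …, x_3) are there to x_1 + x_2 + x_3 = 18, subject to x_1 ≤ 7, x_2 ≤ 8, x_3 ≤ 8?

Without the upper bounds there are C(20,2) = 190 ways to split 18 among 3 variables.
Subtract solutions that violate a single cap (substitute x_i' = x_i − (cap_i+1)): x_1 ≥ 8 gives C(12,2) = 66; x_2 ≥ 9 gives C(11,2) = 55; x_3 ≥ 9 gives C(11,2) = 55. Together 176.
Add back pairs where two caps are both exceeded: 3 + 3 + 1 = 7.
By inclusion–exclusion the count is 190 − 176 + 7 = 21.

21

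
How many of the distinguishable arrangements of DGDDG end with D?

Fix D in the last position and arrange the remaining 4 letters.
Those 4 letters have D appearing twice and G appearing twice, giving (4)!/(2!·2!) = 6.

6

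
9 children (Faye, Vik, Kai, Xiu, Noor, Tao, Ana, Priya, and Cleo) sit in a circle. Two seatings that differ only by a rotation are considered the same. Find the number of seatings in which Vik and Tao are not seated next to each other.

30240

Without the restriction there are (8)! = 40320 seatings.
Those with Vik next to Tao: fuse the pair into one unit and seat 8 units around a circle — 2·(7)! = 10080.
Subtracting, 40320 − 10080 = 30240.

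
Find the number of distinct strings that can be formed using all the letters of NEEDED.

Letter multiplicities in NEEDED: D×2, E×3, N×1.
The number of distinct arrangements is 6!/(3!·2!) = 720/12 = 60.

60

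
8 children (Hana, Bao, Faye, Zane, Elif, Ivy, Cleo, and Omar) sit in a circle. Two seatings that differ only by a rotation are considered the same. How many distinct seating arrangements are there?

Fix one person's seat to break rotational symmetry; the remaining 7 people can be arranged in (7)! = 5040 ways.

5040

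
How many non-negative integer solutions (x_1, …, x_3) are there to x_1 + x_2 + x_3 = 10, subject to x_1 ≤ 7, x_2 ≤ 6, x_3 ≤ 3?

22

Without the upper bounds there are C(12,2) = 66 ways to split 10 among 3 variables.
Subtract solutions that violate a single cap (substitute x_i' = x_i − (cap_i+1)): x_1 ≥ 8 gives C(4,2) = 6; x_2 ≥ 7 gives C(5,2) = 10; x_3 ≥ 4 gives C(8,2) = 28. Together 44.
No two caps can be exceeded simultaneously, so the pair terms are all 0.
By inclusion–exclusion the count is 66 − 44 + 0 = 22.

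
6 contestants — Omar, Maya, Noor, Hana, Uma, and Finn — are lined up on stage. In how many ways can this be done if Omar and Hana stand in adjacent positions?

Glue Omar and Hana into one block (2 internal orders), leaving 5 units to arrange in a row.
That gives 2 × 5! = 2 × 120 = 240.

240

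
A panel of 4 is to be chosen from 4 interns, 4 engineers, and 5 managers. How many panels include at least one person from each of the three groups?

Total 4-person selections from all 13: C(13,4) = 715.
Subtract selections that omit an entire group: no interns → C(9,4) = 126; no engineers → C(9,4) = 126; no managers → C(8,4) = 70.
Add back selections omitting two groups (i.e. drawn from a single group): C(4,4) + C(4,4) + C(5,4) = 7.
By inclusion–exclusion: 715 − 322 + 7 = 400.

400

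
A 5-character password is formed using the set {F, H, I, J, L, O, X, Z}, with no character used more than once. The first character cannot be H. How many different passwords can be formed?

The first character has 8−1 = 7 choices (anything except H).
The remaining 4 characters are filled from the other 7 symbols without repetition: 7 × 6 × 5 × 4 = 840.
Total: 7 × 840 = 5880.

5880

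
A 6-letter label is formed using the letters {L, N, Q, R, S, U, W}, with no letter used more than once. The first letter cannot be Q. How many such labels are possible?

The first letter has 7−1 = 6 choices (anything except Q).
The remaining 5 letters are filled from the other 6 symbols without repetition: 6 × 5 × 4 × 3 × 2 = 720.
Total: 6 × 720 = 4320.

4320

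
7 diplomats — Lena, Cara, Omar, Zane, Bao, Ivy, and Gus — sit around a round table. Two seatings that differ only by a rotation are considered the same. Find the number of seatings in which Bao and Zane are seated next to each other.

Treat {Bao, Zane} as one unit (2 internal orders) and seat the resulting 6 units around the table: (5)! circular arrangements.
So 2 × (5)! = 2 × 120 = 240.

240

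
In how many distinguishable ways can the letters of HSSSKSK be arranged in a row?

105

The 7 letters of HSSSKSK have repeats: K appearing twice and S appearing 4 times.
Dividing 7! = 5040 by 4!·2! = 48 for the repeated letters gives 105.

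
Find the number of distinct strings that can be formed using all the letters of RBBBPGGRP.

7560

Letter multiplicities in RBBBPGGRP: B×3, G×2, P×2, R×2.
The number of distinct arrangements is 9!/(3!·2!·2!·2!) = 362880/48 = 7560.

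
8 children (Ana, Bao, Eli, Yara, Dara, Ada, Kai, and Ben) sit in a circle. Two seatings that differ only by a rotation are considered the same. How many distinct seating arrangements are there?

5040

Around a circle, 8 distinct people have 8!/8 = (7)! = 5040 rotationally distinct seatings.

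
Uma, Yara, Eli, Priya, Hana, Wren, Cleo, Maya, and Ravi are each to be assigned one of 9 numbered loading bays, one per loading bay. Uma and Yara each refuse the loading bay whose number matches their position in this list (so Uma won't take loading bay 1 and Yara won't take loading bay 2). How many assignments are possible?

287280

Let Aᵢ (for i ∈ {1, 2}) be the placements that put person i in their forbidden loading bay. Any j of these fix j positions, leaving (9−j)! ways to fill the rest, and there are C(2,j) ways to pick which j.
By inclusion–exclusion, the number of valid placements is Σ_{j=0}^{2} (−1)^j C(2,j)·(9−j)!.
Computing: 362880 − 80640 + 5040 = 287280.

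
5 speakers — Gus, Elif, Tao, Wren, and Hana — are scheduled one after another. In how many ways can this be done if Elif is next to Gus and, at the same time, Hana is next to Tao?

24

Treat {Elif,Gus} as one block (2 orders) and {Hana,Tao} as another (2 orders).
That leaves 3 units to arrange: 2 × 2 × 3! = 4 × 6 = 24.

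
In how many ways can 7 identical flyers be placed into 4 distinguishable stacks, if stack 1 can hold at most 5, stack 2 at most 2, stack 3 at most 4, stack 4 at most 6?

70

By stars and bars, unrestricted non-negative solutions to x_1+…+x_4 = 7 number C(7+3,3) = 120.
Subtract solutions that violate a single cap (substitute x_i' = x_i − (cap_i+1)): x_1 ≥ 6 gives C(4,3) = 4; x_2 ≥ 3 gives C(7,3) = 35; x_3 ≥ 5 gives C(5,3) = 10; x_4 ≥ 7 gives C(3,3) = 1. Together 50.
No two caps can be exceeded simultaneously, so the pair terms are all 0.
By inclusion–exclusion the count is 120 − 50 + 0 = 70.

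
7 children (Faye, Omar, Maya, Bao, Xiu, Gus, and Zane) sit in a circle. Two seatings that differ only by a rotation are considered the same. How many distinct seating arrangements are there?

720

Seat Faye anywhere (absorbing the rotational symmetry), then permute the other 6: (6)! = 720.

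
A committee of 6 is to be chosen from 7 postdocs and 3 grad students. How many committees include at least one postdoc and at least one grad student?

203

Total 6-person selections from all 10: C(10,6) = 210.
Subtract selections that omit an entire group: no postdocs → C(3,6) = 0; no grad students → C(7,6) = 7.
Both groups omitted at once is impossible, so 210 − 7 = 203.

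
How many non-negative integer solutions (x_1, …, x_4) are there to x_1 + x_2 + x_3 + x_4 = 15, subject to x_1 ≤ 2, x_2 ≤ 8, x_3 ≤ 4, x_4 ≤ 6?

45

By stars and bars, unrestricted non-negative solutions to x_1+…+x_4 = 15 number C(15+3,3) = 816.
Subtract solutions that violate a single cap (substitute x_i' = x_i − (cap_i+1)): x_1 ≥ 3 gives C(15,3) = 455; x_2 ≥ 9 gives C(9,3) = 84; x_3 ≥ 5 gives C(13,3) = 286; x_4 ≥ 7 gives C(11,3) = 165. Together 990.
Add back pairs where two caps are both exceeded: 20 + 120 + 56 + 4 + 0 + 20 = 220.
Subtract triples: 0 + 0 + 1 + 0 = 1.
By inclusion–exclusion the count is 816 − 990 + 220 − 1 = 45.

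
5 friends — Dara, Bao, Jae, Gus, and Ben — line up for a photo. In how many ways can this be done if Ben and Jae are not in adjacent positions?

72

Of the 5! = 120 arrangements, those with Ben and Jae adjacent number 2 × 4! = 48 (treat the pair as a block with 2 internal orders).
Complementary counting: 120 − 48 = 72.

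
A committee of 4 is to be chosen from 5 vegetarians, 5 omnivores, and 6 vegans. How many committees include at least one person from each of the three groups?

Unrestricted: C(16,4) = 1820 ways to pick any 4 of the 16.
Subtract selections that omit an entire group: no vegetarians → C(11,4) = 330; no omnivores → C(11,4) = 330; no vegans → C(10,4) = 210.
Add back selections omitting two groups (i.e. drawn from a single group): C(5,4) + C(5,4) + C(6,4) = 25.
By inclusion–exclusion: 1820 − 870 + 25 = 975.

975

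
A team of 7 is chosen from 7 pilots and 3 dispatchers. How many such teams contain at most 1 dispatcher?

Split by how many dispatchers are chosen (0 through 1).
Sum: C(3,0)·C(7,7) + C(3,1)·C(7,6) = 1 + 21 = 22.

22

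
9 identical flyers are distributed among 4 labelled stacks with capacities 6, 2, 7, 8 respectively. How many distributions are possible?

121

Without the upper bounds there are C(12,3) = 220 ways to split 9 among 4 stacks.
Subtract solutions that violate a single cap (substitute x_i' = x_i − (cap_i+1)): x_1 ≥ 7 gives C(5,3) = 10; x_2 ≥ 3 gives C(9,3) = 84; x_3 ≥ 8 gives C(4,3) = 4; x_4 ≥ 9 gives C(3,3) = 1. Together 99.
No two caps can be exceeded simultaneously, so the pair terms are all 0.
By inclusion–exclusion the count is 220 − 99 + 0 = 121.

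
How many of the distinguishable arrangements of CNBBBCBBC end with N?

Fix N in the last position and arrange the remaining 8 letters.
Those 8 letters have B appearing 5 times and C appearing 3 times, giving (8)!/(5!·3!) = 56.

56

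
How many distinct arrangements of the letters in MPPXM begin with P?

12

Fix P in the first position and arrange the remaining 4 letters.
Those 4 letters have M appearing twice, giving (4)!/(2!) = 12.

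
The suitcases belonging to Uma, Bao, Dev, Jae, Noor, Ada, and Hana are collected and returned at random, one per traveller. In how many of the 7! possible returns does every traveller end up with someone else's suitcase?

Count assignments avoiding every fixed point. For any j of the 7 travellers fixed to their own suitcase, the other 7−j can be arranged in (7−j)! ways.
By inclusion–exclusion this is Σ_{j=0}^{7} (−1)^j C(7,j)·(7−j)!.
Computing: 5040 − 5040 + 2520 − 840 + 210 − 42 + 7 − 1 = 1854.

1854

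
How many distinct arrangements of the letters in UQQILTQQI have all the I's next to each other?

1680

Treat the 2 copies of I as a single block. The multiset to arrange is then {II, L, Q, Q, Q, Q, T, U}, 8 items in all.
That gives (8)!/(4!) = 1680 arrangements.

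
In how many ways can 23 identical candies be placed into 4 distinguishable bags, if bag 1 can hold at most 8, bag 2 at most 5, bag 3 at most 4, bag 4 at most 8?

Without the upper bounds there are C(26,3) = 2600 ways to split 23 among 4 bags.
Subtract solutions that violate a single cap (substitute x_i' = x_i − (cap_i+1)): x_1 ≥ 9 gives C(17,3) = 680; x_2 ≥ 6 gives C(20,3) = 1140; x_3 ≥ 5 gives C(21,3) = 1330; x_4 ≥ 9 gives C(17,3) = 680. Together 3830.
Add back pairs where two caps are both exceeded: 165 + 220 + 56 + 455 + 165 + 220 = 1281.
Subtract triples: 20 + 0 + 1 + 20 = 41.
By inclusion–exclusion the count is 2600 − 3830 + 1281 − 41 = 10.

10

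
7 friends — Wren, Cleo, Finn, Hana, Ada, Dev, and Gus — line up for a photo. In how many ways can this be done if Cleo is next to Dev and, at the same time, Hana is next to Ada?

Treat {Cleo,Dev} as one block (2 orders) and {Hana,Ada} as another (2 orders).
That leaves 5 units to arrange: 2 × 2 × 5! = 4 × 120 = 480.

480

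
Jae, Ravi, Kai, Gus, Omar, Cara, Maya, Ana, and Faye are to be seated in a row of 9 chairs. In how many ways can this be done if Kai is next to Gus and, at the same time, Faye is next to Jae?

20160

Treat {Kai,Gus} as one block (2 orders) and {Faye,Jae} as another (2 orders).
That leaves 7 units to arrange: 2 × 2 × 7! = 4 × 5040 = 20160.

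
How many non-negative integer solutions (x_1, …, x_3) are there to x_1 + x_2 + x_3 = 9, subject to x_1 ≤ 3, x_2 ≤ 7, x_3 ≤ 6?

Ignoring the caps, the number of non-negative solutions to x_1+…+x_3 = 9 is C(11,2) = 55.
Subtract solutions that violate a single cap (substitute x_i' = x_i − (cap_i+1)): x_1 ≥ 4 gives C(7,2) = 21; x_2 ≥ 8 gives C(3,2) = 3; x_3 ≥ 7 gives C(4,2) = 6. Together 30.
No two caps can be exceeded simultaneously, so the pair terms are all 0.
By inclusion–exclusion the count is 55 − 30 + 0 = 25.

25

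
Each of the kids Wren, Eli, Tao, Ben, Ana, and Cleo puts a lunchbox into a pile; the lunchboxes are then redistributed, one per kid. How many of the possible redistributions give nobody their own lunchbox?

265

This is the derangement count D_6: permutations of 6 items with no fixed point.
By inclusion–exclusion this is Σ_{j=0}^{6} (−1)^j C(6,j)·(6−j)!.
Computing: 720 − 720 + 360 − 120 + 30 − 6 + 1 = 265.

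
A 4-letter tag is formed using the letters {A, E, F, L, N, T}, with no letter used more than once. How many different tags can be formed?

Choose and order 4 of the 6 symbols: the first letter has 6 options, the next 5, then 4, 3.
That product is 6 × 5 × 4 × 3 = 360.

360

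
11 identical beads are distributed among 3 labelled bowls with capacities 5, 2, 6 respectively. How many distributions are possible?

6

By stars and bars, unrestricted non-negative solutions to x_1+…+x_3 = 11 number C(11+2,2) = 78.
Subtract solutions that violate a single cap (substitute x_i' = x_i − (cap_i+1)): x_1 ≥ 6 gives C(7,2) = 21; x_2 ≥ 3 gives C(10,2) = 45; x_3 ≥ 7 gives C(6,2) = 15. Together 81.
Add back pairs where two caps are both exceeded: 6 + 0 + 3 = 9.
By inclusion–exclusion the count is 78 − 81 + 9 = 6.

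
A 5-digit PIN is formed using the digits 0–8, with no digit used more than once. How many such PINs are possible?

This is a permutation of 5 out of 9: P(9,5) = 9!/4!.
That product is 9 × 8 × 7 × 6 × 5 = 15120.

15120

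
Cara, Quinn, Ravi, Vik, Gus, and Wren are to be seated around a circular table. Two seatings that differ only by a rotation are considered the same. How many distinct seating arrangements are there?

120

Around a circle, 6 distinct people have 6!/6 = (5)! = 120 rotationally distinct seatings.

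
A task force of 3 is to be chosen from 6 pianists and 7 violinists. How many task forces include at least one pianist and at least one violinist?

231

Total 3-person selections from all 13: C(13,3) = 286.
Selections missing a whole group: no pianists → C(7,3) = 35; no violinists → C(6,3) = 20.
Both groups omitted at once is impossible, so 286 − 55 = 231.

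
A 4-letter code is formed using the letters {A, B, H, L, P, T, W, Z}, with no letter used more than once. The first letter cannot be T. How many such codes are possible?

The first letter has 8−1 = 7 choices (anything except T).
The remaining 3 letters are filled from the other 7 symbols without repetition: 7 × 6 × 5 = 210.
Total: 7 × 210 = 1470.

1470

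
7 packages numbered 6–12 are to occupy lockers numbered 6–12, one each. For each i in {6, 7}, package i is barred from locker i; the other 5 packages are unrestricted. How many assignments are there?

3720

Let Aᵢ (for i ∈ {6, 7}) be the placements that put package i in its forbidden locker. Any j of these fix j positions, leaving (7−j)! ways to fill the rest, and there are C(2,j) ways to pick which j.
By inclusion–exclusion, the number of valid placements is Σ_{j=0}^{2} (−1)^j C(2,j)·(7−j)!.
Computing: 5040 − 1440 + 120 = 3720.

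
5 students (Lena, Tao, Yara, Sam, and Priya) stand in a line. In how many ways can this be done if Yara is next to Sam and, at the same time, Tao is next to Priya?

Treat {Yara,Sam} as one block (2 orders) and {Tao,Priya} as another (2 orders).
That leaves 3 units to arrange: 2 × 2 × 3! = 4 × 6 = 24.

24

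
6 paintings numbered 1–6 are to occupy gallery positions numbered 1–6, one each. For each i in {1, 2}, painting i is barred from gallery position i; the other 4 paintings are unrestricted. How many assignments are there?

504

Let Aᵢ (for i ∈ {1, 2}) be the placements that put painting i in its forbidden gallery position. Any j of these fix j positions, leaving (6−j)! ways to fill the rest, and there are C(2,j) ways to pick which j.
By inclusion–exclusion, the number of valid placements is Σ_{j=0}^{2} (−1)^j C(2,j)·(6−j)!.
Computing: 720 − 240 + 24 = 504.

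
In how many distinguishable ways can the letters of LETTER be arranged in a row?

Letter multiplicities in LETTER: E×2, L×1, R×1, T×2.
Dividing 6! = 720 by 2!·2! = 4 for the repeated letters gives 180.

180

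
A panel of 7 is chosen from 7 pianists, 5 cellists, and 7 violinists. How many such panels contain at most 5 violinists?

Split by how many violinists are chosen (0 through 5).
Sum: C(7,0)·C(12,7) + C(7,1)·C(12,6) + C(7,2)·C(12,5) + C(7,3)·C(12,4) + C(7,4)·C(12,3) + C(7,5)·C(12,2) = 792 + 6468 + 16632 + 17325 + 7700 + 1386 = 50303.

50303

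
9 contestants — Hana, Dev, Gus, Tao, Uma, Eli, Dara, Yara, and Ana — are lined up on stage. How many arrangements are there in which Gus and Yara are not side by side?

Of the 9! = 362880 arrangements, those with Gus and Yara adjacent number 2 × 8! = 80640 (treat the pair as a block with 2 internal orders).
Complementary counting: 362880 − 80640 = 282240.

282240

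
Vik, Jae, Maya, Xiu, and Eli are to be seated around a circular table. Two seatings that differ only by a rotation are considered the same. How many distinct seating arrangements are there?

24

Fix one person's seat to break rotational symmetry; the remaining 4 people can be arranged in (4)! = 24 ways.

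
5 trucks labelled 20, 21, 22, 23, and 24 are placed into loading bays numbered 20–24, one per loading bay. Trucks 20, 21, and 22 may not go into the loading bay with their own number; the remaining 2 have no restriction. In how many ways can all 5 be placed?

64

Let Aᵢ (for i ∈ {20, 21, 22}) be the placements that put truck i in its forbidden loading bay. Any j of these fix j positions, leaving (5−j)! ways to fill the rest, and there are C(3,j) ways to pick which j.
By inclusion–exclusion, the number of valid placements is Σ_{j=0}^{3} (−1)^j C(3,j)·(5−j)!.
Computing: 120 − 72 + 18 − 2 = 64.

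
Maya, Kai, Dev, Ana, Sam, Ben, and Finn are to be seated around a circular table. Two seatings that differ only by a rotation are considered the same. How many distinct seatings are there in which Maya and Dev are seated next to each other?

240

Glue Maya and Dev into a block (2 internal orders). Seating 6 units around a circle gives (5)! arrangements.
So 2 × (5)! = 2 × 120 = 240.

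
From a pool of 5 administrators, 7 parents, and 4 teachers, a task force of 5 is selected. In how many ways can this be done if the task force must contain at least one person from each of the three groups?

3010

With no constraint there are C(16,5) = 4368 possible selections.
Subtract selections that omit an entire group: no administrators → C(11,5) = 462; no parents → C(9,5) = 126; no teachers → C(12,5) = 792.
Add back selections omitting two groups (i.e. drawn from a single group): C(5,5) + C(7,5) + C(4,5) = 22.
By inclusion–exclusion: 4368 − 1380 + 22 = 3010.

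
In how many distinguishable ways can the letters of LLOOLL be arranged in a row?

LLOOLL has 6 letters with L appearing 4 times and O appearing twice.
So there are 6! / (4!·2!) = 15 distinguishable arrangements.

15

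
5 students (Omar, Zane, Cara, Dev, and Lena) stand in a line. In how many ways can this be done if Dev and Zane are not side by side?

There are 5! = 120 arrangements in all. If Dev and Zane are adjacent, merging them into one block gives 2·(4)! = 48 arrangements.
Complementary counting: 120 − 48 = 72.

72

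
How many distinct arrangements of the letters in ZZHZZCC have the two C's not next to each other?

There are 7!/(4!·2!) = 105 arrangements of ZZHZZCC in total.
Arrangements with the C's together: treat CC as one letter, giving (6)!/(4!) = 30.
Subtracting, 105 − 30 = 75 arrangements keep the C's apart.

75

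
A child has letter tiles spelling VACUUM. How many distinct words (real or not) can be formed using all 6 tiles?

360

VACUUM has 6 letters with U appearing twice.
So there are 6! / (2!) = 360 distinguishable arrangements.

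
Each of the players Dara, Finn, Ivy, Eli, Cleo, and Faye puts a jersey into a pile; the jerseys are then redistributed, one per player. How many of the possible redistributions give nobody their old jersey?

Let Aᵢ be the assignments in which player i gets their old jersey. We want the size of the complement of A₁∪…∪A_6.
By inclusion–exclusion this is Σ_{j=0}^{6} (−1)^j C(6,j)·(6−j)!.
Computing: 720 − 720 + 360 − 120 + 30 − 6 + 1 = 265.

265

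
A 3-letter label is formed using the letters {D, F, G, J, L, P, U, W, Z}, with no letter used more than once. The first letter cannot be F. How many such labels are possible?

448

The first letter has 9−1 = 8 choices (anything except F).
The remaining 2 letters are filled from the other 8 symbols without repetition: 8 × 7 = 56.
Total: 8 × 56 = 448.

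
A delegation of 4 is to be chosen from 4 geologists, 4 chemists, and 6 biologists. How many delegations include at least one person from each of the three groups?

528

With no constraint there are C(14,4) = 1001 possible selections.
Selections missing a whole group: no geologists → C(10,4) = 210; no chemists → C(10,4) = 210; no biologists → C(8,4) = 70.
Add back selections omitting two groups (i.e. drawn from a single group): C(4,4) + C(4,4) + C(6,4) = 17.
By inclusion–exclusion: 1001 − 490 + 17 = 528.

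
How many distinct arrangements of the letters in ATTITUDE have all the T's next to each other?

720

Treat the 3 copies of T as a single block. The multiset to arrange is then {TTT, A, D, E, I, U}, 6 items in all.
All 6 items are distinct, so there are (6)! = 720 arrangements.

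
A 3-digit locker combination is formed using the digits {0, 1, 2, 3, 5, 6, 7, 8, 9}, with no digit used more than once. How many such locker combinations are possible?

504

With no repetition, fill the 3 digits in order: 9 choices, then 8, down to 7.
9 × 8 × 7 = 504.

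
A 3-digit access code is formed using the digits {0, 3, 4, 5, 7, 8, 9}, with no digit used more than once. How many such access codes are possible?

210

This is a permutation of 3 out of 7: P(7,3) = 7!/4!.
That product is 7 × 6 × 5 = 210.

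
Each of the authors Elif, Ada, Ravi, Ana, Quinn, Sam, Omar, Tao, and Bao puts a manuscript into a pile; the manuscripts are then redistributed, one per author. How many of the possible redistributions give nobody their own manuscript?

133496

This is the derangement count D_9: permutations of 9 items with no fixed point.
By inclusion–exclusion this is Σ_{j=0}^{9} (−1)^j C(9,j)·(9−j)!.
Computing: 362880 − 362880 + 181440 − 60480 + 15120 − 3024 + 504 − 72 + 9 − 1 = 133496.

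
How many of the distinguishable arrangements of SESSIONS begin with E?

Fix E in the first position and arrange the remaining 7 letters.
Those 7 letters have S appearing 4 times, giving (7)!/(4!) = 210.

210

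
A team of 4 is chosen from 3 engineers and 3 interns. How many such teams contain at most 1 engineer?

Split by how many engineers are chosen (0 through 1).
Sum: C(3,0)·C(3,4) + C(3,1)·C(3,3) = 0 + 3 = 3.

3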